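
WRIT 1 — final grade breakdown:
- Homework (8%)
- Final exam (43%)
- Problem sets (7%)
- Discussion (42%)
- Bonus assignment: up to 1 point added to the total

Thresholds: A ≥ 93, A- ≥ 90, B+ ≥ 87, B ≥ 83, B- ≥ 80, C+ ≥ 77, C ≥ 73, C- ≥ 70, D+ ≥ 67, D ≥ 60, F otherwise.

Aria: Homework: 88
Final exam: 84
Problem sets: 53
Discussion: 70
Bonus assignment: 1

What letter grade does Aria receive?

C+

Weighted total:
  Homework 88 × 0.08 = 7.04
  Final exam 84 × 0.43 = 36.12
  Problem sets 53 × 0.07 = 3.71
  Discussion 70 × 0.42 = 29.4
Sum = 76.27
Bonus assignment: 76.27 + 1 = 77.27
77.27 is ≥ 77 and < 80 → C+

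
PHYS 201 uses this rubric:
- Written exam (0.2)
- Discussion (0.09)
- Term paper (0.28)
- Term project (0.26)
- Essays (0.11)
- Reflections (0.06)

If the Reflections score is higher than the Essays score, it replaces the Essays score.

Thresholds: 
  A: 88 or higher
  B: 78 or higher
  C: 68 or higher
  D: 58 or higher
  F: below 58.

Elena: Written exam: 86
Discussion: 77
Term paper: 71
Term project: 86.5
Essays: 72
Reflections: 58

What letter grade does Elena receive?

Reflections (58) ≤ Essays (72), so Essays stays at 72.
Weighted total:
  Written exam 86 × 0.2 = 17.2
  Discussion 77 × 0.09 = 6.93
  Term paper 71 × 0.28 = 19.88
  Term project 86.5 × 0.26 = 22.49
  Essays 72 × 0.11 = 7.92
  Reflections 58 × 0.06 = 3.48
Sum = 77.9
77.9 is ≥ 68 and < 78 → C

C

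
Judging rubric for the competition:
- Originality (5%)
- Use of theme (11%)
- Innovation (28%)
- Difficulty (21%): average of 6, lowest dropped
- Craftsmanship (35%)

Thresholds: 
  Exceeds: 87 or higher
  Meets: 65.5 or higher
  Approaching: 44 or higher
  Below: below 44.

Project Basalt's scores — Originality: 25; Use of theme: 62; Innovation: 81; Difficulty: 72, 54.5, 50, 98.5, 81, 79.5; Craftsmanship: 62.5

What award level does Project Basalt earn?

Meets

Difficulty: drop 50 → average of remaining 5 = 385.5/5 = 77.1
Weighted total:
  Originality 25 × 0.05 = 1.25
  Use of theme 62 × 0.11 = 6.82
  Innovation 81 × 0.28 = 22.68
  Difficulty 77.1 × 0.21 = 16.191
  Craftsmanship 62.5 × 0.35 = 21.875
Sum = 68.816
68.816 is ≥ 65.5 and < 87 → Meets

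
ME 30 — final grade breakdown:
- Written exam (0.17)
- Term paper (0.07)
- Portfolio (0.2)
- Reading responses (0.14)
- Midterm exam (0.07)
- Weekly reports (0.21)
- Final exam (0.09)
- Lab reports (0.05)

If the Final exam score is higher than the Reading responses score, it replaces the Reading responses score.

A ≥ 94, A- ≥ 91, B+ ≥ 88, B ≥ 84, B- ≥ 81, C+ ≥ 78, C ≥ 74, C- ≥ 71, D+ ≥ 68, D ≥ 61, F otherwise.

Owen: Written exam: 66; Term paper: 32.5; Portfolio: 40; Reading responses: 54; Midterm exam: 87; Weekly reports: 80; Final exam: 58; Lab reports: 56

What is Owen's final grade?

Final exam (58) > Reading responses (54), so Reading responses counts as 58.
Weighted total:
  Written exam 66 × 0.17 = 11.22
  Term paper 32.5 × 0.07 = 2.275
  Portfolio 40 × 0.2 = 8
  Reading responses 58 × 0.14 = 8.12
  Midterm exam 87 × 0.07 = 6.09
  Weekly reports 80 × 0.21 = 16.8
  Final exam 58 × 0.09 = 5.22
  Lab reports 56 × 0.05 = 2.8
Sum = 60.525
60.525 < 61 → F

F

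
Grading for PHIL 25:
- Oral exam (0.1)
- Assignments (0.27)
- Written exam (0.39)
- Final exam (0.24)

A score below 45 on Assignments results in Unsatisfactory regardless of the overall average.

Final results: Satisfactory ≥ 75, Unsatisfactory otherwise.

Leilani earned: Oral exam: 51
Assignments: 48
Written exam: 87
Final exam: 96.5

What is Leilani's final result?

Satisfactory

Assignments score 48 ≥ 45: minimum met.
Weighted total:
  Oral exam 51 × 0.1 = 5.1
  Assignments 48 × 0.27 = 12.96
  Written exam 87 × 0.39 = 33.93
  Final exam 96.5 × 0.24 = 23.16
Sum = 75.15
75.15 ≥ 75 → Satisfactory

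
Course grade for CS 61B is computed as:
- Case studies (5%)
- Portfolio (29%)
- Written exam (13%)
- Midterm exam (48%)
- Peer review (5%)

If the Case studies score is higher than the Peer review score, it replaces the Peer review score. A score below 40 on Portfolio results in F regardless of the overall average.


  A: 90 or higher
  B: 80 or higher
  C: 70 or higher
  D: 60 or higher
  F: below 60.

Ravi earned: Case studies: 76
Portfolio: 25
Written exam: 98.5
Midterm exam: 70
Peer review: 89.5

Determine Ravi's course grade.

F

Case studies (76) ≤ Peer review (89.5), so Peer review stays at 89.5.
Portfolio score 25 < 40: minimum not met.
Weighted total:
  Case studies 76 × 0.05 = 3.8
  Portfolio 25 × 0.29 = 7.25
  Written exam 98.5 × 0.13 = 12.805
  Midterm exam 70 × 0.48 = 33.6
  Peer review 89.5 × 0.05 = 4.475
Sum = 61.93
Because the Portfolio minimum was not met, the result is F.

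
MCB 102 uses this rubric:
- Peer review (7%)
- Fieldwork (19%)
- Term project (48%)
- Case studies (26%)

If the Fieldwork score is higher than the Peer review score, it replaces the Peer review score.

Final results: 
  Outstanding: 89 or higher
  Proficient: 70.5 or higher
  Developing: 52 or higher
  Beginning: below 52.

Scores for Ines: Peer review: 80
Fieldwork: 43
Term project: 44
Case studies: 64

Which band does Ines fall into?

Fieldwork (43) ≤ Peer review (80), so Peer review stays at 80.
Weighted total:
  Peer review 80 × 0.07 = 5.6
  Fieldwork 43 × 0.19 = 8.17
  Term project 44 × 0.48 = 21.12
  Case studies 64 × 0.26 = 16.64
Sum = 51.53
51.53 < 52 → Beginning

Beginning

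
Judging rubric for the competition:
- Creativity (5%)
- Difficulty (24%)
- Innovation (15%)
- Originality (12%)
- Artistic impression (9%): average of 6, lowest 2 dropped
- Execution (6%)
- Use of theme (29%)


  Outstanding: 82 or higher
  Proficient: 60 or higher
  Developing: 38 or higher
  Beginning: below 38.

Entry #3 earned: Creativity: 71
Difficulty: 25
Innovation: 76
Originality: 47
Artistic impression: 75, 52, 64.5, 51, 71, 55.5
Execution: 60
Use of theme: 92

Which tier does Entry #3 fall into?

Proficient

Artistic impression: drop 51, 52 → average of remaining 4 = 266/4 = 66.5
Weighted total:
  Creativity 71 × 0.05 = 3.55
  Difficulty 25 × 0.24 = 6
  Innovation 76 × 0.15 = 11.4
  Originality 47 × 0.12 = 5.64
  Artistic impression 66.5 × 0.09 = 5.985
  Execution 60 × 0.06 = 3.6
  Use of theme 92 × 0.29 = 26.68
Sum = 62.855
62.855 is ≥ 60 and < 82 → Proficient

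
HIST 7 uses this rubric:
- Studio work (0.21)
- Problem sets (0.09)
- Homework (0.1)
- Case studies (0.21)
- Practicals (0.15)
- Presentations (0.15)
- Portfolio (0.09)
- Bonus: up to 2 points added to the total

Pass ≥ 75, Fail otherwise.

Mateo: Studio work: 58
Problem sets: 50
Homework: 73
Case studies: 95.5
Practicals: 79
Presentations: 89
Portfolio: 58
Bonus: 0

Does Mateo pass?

Fail

Weighted total:
  Studio work 58 × 0.21 = 12.18
  Problem sets 50 × 0.09 = 4.5
  Homework 73 × 0.1 = 7.3
  Case studies 95.5 × 0.21 = 20.055
  Practicals 79 × 0.15 = 11.85
  Presentations 89 × 0.15 = 13.35
  Portfolio 58 × 0.09 = 5.22
Sum = 74.455
Bonus: 74.455 + 0 = 74.455
74.455 < 75 → Fail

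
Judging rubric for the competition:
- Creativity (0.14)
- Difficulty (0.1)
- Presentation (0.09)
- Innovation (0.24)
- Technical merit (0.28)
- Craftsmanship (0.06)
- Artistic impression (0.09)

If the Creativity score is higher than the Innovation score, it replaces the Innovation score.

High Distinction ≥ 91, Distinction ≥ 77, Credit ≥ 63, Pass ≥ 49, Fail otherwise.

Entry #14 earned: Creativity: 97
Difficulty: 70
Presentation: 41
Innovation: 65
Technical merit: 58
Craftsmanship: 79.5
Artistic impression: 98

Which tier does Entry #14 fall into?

Distinction

Creativity (97) > Innovation (65), so Innovation counts as 97.
Weighted total:
  Creativity 97 × 0.14 = 13.58
  Difficulty 70 × 0.1 = 7
  Presentation 41 × 0.09 = 3.69
  Innovation 97 × 0.24 = 23.28
  Technical merit 58 × 0.28 = 16.24
  Craftsmanship 79.5 × 0.06 = 4.77
  Artistic impression 98 × 0.09 = 8.82
Sum = 77.38
77.38 is ≥ 77 and < 91 → Distinction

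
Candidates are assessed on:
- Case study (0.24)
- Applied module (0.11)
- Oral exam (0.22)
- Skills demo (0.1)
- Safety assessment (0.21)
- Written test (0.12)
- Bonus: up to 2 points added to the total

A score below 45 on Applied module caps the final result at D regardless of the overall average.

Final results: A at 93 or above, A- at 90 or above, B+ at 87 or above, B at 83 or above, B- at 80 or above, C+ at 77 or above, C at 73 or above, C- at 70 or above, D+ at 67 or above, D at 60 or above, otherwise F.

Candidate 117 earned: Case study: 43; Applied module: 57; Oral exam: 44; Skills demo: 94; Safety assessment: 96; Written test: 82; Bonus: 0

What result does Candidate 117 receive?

Applied module score 57 ≥ 45: minimum met.
Weighted total:
  Case study 43 × 0.24 = 10.32
  Applied module 57 × 0.11 = 6.27
  Oral exam 44 × 0.22 = 9.68
  Skills demo 94 × 0.1 = 9.4
  Safety assessment 96 × 0.21 = 20.16
  Written test 82 × 0.12 = 9.84
Sum = 65.67
Bonus: 65.67 + 0 = 65.67
65.67 is ≥ 60 and < 67 → D

D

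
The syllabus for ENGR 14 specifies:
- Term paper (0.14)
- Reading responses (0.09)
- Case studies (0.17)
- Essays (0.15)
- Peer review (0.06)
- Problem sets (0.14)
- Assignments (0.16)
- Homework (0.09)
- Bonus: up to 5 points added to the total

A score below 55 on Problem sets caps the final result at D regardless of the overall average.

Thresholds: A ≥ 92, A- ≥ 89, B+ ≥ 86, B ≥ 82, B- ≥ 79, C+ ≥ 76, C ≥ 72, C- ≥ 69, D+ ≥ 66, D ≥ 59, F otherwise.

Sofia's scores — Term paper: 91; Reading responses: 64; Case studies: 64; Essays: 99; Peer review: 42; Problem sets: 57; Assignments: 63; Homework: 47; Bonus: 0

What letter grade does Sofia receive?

C-

Problem sets score 57 ≥ 55: minimum met.
Weighted total:
  Term paper 91 × 0.14 = 12.74
  Reading responses 64 × 0.09 = 5.76
  Case studies 64 × 0.17 = 10.88
  Essays 99 × 0.15 = 14.85
  Peer review 42 × 0.06 = 2.52
  Problem sets 57 × 0.14 = 7.98
  Assignments 63 × 0.16 = 10.08
  Homework 47 × 0.09 = 4.23
Sum = 69.04
Bonus: 69.04 + 0 = 69.04
69.04 is ≥ 69 and < 72 → C-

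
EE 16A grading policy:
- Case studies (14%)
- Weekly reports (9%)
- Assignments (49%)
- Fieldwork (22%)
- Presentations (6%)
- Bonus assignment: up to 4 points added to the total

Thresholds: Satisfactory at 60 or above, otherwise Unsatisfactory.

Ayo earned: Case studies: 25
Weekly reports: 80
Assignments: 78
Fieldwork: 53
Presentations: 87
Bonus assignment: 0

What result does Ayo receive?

Weighted total:
  Case studies 25 × 0.14 = 3.5
  Weekly reports 80 × 0.09 = 7.2
  Assignments 78 × 0.49 = 38.22
  Fieldwork 53 × 0.22 = 11.66
  Presentations 87 × 0.06 = 5.22
Sum = 65.8
Bonus assignment: 65.8 + 0 = 65.8
65.8 ≥ 60 → Satisfactory

Satisfactory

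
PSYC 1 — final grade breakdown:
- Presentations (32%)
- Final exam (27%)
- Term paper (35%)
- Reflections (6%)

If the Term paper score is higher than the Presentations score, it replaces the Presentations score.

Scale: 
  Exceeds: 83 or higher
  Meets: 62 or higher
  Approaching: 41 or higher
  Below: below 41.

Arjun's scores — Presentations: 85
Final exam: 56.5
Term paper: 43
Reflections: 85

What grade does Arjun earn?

Meets

Term paper (43) ≤ Presentations (85), so Presentations stays at 85.
Weighted total:
  Presentations 85 × 0.32 = 27.2
  Final exam 56.5 × 0.27 = 15.255
  Term paper 43 × 0.35 = 15.05
  Reflections 85 × 0.06 = 5.1
Sum = 62.605
62.605 is ≥ 62 and < 83 → Meets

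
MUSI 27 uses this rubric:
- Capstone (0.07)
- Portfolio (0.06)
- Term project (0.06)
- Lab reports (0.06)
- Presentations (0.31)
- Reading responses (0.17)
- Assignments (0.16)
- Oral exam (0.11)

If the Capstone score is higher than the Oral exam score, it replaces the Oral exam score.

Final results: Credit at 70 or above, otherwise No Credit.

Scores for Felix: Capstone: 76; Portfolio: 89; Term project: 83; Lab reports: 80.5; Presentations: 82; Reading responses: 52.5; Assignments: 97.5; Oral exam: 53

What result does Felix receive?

Credit

Capstone (76) > Oral exam (53), so Oral exam counts as 76.
Weighted total:
  Capstone 76 × 0.07 = 5.32
  Portfolio 89 × 0.06 = 5.34
  Term project 83 × 0.06 = 4.98
  Lab reports 80.5 × 0.06 = 4.83
  Presentations 82 × 0.31 = 25.42
  Reading responses 52.5 × 0.17 = 8.925
  Assignments 97.5 × 0.16 = 15.6
  Oral exam 76 × 0.11 = 8.36
Sum = 78.775
78.775 ≥ 70 → Credit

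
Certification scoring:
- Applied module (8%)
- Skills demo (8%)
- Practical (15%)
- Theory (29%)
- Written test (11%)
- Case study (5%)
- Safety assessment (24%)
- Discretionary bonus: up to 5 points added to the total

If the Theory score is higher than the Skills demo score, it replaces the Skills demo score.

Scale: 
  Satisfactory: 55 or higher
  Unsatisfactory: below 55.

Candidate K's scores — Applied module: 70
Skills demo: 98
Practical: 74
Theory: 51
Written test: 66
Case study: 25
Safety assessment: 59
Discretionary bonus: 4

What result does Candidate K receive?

Theory (51) ≤ Skills demo (98), so Skills demo stays at 98.
Weighted total:
  Applied module 70 × 0.08 = 5.6
  Skills demo 98 × 0.08 = 7.84
  Practical 74 × 0.15 = 11.1
  Theory 51 × 0.29 = 14.79
  Written test 66 × 0.11 = 7.26
  Case study 25 × 0.05 = 1.25
  Safety assessment 59 × 0.24 = 14.16
Sum = 62
Discretionary bonus: 62 + 4 = 66
66 ≥ 55 → Satisfactory

Satisfactory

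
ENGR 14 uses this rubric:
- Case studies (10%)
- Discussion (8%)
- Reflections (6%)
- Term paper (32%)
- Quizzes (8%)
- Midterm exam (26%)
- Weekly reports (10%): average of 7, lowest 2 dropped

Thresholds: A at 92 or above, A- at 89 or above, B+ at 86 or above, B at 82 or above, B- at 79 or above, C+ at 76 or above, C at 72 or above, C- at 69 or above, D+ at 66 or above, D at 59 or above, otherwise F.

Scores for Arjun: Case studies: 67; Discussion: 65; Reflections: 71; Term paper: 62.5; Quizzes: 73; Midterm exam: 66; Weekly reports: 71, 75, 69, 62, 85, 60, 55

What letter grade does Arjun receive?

D+

Weekly reports: drop 55, 60 → average of remaining 5 = 362/5 = 72.4
Weighted total:
  Case studies 67 × 0.1 = 6.7
  Discussion 65 × 0.08 = 5.2
  Reflections 71 × 0.06 = 4.26
  Term paper 62.5 × 0.32 = 20
  Quizzes 73 × 0.08 = 5.84
  Midterm exam 66 × 0.26 = 17.16
  Weekly reports 72.4 × 0.1 = 7.24
Sum = 66.4
66.4 is ≥ 66 and < 69 → D+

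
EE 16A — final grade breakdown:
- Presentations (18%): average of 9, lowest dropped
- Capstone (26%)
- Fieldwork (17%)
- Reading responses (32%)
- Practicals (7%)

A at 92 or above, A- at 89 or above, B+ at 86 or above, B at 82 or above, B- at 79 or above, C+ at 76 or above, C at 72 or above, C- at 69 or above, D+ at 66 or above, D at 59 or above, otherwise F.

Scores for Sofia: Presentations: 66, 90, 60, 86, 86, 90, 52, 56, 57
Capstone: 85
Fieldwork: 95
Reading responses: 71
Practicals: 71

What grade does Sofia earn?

Presentations: drop 52 → average of remaining 8 = 591/8 = 73.875
Weighted total:
  Presentations 73.875 × 0.18 = 13.2975
  Capstone 85 × 0.26 = 22.1
  Fieldwork 95 × 0.17 = 16.15
  Reading responses 71 × 0.32 = 22.72
  Practicals 71 × 0.07 = 4.97
Sum = 79.2375
79.2375 is ≥ 79 and < 82 → B-

B-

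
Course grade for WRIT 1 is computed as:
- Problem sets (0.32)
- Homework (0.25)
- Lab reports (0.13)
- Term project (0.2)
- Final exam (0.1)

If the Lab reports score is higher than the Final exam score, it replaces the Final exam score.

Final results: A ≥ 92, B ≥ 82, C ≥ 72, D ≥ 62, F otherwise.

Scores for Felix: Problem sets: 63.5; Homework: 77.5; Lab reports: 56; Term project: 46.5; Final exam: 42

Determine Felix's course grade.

Lab reports (56) > Final exam (42), so Final exam counts as 56.
Weighted total:
  Problem sets 63.5 × 0.32 = 20.32
  Homework 77.5 × 0.25 = 19.375
  Lab reports 56 × 0.13 = 7.28
  Term project 46.5 × 0.2 = 9.3
  Final exam 56 × 0.1 = 5.6
Sum = 61.875
61.875 < 62 → F

F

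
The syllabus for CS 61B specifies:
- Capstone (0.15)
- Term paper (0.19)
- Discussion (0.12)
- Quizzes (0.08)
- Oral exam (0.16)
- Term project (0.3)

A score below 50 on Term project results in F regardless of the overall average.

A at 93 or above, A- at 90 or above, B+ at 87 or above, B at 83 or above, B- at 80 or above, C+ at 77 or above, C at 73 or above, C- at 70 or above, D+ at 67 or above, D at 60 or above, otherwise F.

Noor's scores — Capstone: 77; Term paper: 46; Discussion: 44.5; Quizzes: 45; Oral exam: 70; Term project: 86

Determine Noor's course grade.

D

Term project score 86 ≥ 50: minimum met.
Weighted total:
  Capstone 77 × 0.15 = 11.55
  Term paper 46 × 0.19 = 8.74
  Discussion 44.5 × 0.12 = 5.34
  Quizzes 45 × 0.08 = 3.6
  Oral exam 70 × 0.16 = 11.2
  Term project 86 × 0.3 = 25.8
Sum = 66.23
66.23 is ≥ 60 and < 67 → D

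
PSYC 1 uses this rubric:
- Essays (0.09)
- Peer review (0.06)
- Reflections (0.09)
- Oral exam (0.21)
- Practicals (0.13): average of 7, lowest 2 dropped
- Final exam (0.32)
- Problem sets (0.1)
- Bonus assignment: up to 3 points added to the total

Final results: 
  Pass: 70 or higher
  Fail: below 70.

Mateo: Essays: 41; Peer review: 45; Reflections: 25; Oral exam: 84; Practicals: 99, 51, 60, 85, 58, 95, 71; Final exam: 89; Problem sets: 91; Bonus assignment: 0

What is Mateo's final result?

Pass

Practicals: drop 51, 58 → average of remaining 5 = 410/5 = 82
Weighted total:
  Essays 41 × 0.09 = 3.69
  Peer review 45 × 0.06 = 2.7
  Reflections 25 × 0.09 = 2.25
  Oral exam 84 × 0.21 = 17.64
  Practicals 82 × 0.13 = 10.66
  Final exam 89 × 0.32 = 28.48
  Problem sets 91 × 0.1 = 9.1
Sum = 74.52
Bonus assignment: 74.52 + 0 = 74.52
74.52 ≥ 70 → Pass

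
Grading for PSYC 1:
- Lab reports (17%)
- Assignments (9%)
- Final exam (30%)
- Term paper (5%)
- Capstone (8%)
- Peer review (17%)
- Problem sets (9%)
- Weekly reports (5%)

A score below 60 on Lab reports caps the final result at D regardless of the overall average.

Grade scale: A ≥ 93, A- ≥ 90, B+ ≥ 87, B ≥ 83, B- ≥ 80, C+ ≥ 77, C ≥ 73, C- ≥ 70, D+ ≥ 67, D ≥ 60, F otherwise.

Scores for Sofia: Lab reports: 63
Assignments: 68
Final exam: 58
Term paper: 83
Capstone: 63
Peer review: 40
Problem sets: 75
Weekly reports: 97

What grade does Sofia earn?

D

Lab reports score 63 ≥ 60: minimum met.
Weighted total:
  Lab reports 63 × 0.17 = 10.71
  Assignments 68 × 0.09 = 6.12
  Final exam 58 × 0.3 = 17.4
  Term paper 83 × 0.05 = 4.15
  Capstone 63 × 0.08 = 5.04
  Peer review 40 × 0.17 = 6.8
  Problem sets 75 × 0.09 = 6.75
  Weekly reports 97 × 0.05 = 4.85
Sum = 61.82
61.82 is ≥ 60 and < 67 → D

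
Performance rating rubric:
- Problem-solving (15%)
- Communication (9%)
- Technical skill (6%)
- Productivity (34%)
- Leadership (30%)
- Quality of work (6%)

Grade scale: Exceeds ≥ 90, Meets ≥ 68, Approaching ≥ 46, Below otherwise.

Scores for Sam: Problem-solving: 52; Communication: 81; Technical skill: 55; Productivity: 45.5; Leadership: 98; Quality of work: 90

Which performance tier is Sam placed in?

Weighted total:
  Problem-solving 52 × 0.15 = 7.8
  Communication 81 × 0.09 = 7.29
  Technical skill 55 × 0.06 = 3.3
  Productivity 45.5 × 0.34 = 15.47
  Leadership 98 × 0.3 = 29.4
  Quality of work 90 × 0.06 = 5.4
Sum = 68.66
68.66 is ≥ 68 and < 90 → Meets

Meets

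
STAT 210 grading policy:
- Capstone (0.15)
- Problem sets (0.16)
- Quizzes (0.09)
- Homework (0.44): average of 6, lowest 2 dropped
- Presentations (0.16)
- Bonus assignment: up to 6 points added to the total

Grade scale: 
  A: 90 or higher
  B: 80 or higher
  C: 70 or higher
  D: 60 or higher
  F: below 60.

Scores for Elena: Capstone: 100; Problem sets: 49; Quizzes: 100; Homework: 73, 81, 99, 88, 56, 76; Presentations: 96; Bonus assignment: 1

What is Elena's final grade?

Homework: drop 56, 73 → average of remaining 4 = 344/4 = 86
Weighted total:
  Capstone 100 × 0.15 = 15
  Problem sets 49 × 0.16 = 7.84
  Quizzes 100 × 0.09 = 9
  Homework 86 × 0.44 = 37.84
  Presentations 96 × 0.16 = 15.36
Sum = 85.04
Bonus assignment: 85.04 + 1 = 86.04
86.04 is ≥ 80 and < 90 → B

B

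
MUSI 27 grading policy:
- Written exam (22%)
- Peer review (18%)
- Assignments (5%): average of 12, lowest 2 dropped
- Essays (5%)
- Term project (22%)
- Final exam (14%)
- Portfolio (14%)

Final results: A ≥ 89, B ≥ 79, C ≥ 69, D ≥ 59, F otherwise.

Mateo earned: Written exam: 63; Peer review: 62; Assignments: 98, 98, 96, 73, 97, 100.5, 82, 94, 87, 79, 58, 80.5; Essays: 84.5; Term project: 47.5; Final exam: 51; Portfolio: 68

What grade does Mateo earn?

D

Assignments: drop 58, 73 → average of remaining 10 = 912/10 = 91.2
Weighted total:
  Written exam 63 × 0.22 = 13.86
  Peer review 62 × 0.18 = 11.16
  Assignments 91.2 × 0.05 = 4.56
  Essays 84.5 × 0.05 = 4.225
  Term project 47.5 × 0.22 = 10.45
  Final exam 51 × 0.14 = 7.14
  Portfolio 68 × 0.14 = 9.52
Sum = 60.915
60.915 is ≥ 59 and < 69 → D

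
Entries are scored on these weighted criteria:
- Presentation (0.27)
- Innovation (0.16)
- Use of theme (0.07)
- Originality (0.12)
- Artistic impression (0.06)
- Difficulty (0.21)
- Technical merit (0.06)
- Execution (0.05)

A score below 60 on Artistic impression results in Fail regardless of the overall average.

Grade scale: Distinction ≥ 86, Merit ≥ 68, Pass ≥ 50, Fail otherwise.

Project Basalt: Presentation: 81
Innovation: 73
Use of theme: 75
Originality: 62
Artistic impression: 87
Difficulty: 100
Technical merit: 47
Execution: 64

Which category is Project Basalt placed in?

Merit

Artistic impression score 87 ≥ 60: minimum met.
Weighted total:
  Presentation 81 × 0.27 = 21.87
  Innovation 73 × 0.16 = 11.68
  Use of theme 75 × 0.07 = 5.25
  Originality 62 × 0.12 = 7.44
  Artistic impression 87 × 0.06 = 5.22
  Difficulty 100 × 0.21 = 21
  Technical merit 47 × 0.06 = 2.82
  Execution 64 × 0.05 = 3.2
Sum = 78.48
78.48 is ≥ 68 and < 86 → Merit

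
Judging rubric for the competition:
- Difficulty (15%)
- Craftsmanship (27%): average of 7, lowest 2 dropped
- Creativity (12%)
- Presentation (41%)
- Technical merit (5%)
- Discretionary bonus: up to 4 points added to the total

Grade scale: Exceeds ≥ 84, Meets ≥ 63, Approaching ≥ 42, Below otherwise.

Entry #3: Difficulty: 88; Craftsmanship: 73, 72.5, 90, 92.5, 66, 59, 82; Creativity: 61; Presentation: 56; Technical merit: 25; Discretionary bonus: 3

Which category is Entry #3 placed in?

Craftsmanship: drop 59, 66 → average of remaining 5 = 410/5 = 82
Weighted total:
  Difficulty 88 × 0.15 = 13.2
  Craftsmanship 82 × 0.27 = 22.14
  Creativity 61 × 0.12 = 7.32
  Presentation 56 × 0.41 = 22.96
  Technical merit 25 × 0.05 = 1.25
Sum = 66.87
Discretionary bonus: 66.87 + 3 = 69.87
69.87 is ≥ 63 and < 84 → Meets

Meets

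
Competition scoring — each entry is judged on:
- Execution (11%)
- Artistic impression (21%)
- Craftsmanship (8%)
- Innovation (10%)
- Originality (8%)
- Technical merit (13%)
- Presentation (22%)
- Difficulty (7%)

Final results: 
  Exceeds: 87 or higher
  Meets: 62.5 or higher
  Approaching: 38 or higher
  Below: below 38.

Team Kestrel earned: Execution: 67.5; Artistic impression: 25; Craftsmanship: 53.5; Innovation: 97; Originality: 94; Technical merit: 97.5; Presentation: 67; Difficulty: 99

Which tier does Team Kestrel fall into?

Meets

Weighted total:
  Execution 67.5 × 0.11 = 7.425
  Artistic impression 25 × 0.21 = 5.25
  Craftsmanship 53.5 × 0.08 = 4.28
  Innovation 97 × 0.1 = 9.7
  Originality 94 × 0.08 = 7.52
  Technical merit 97.5 × 0.13 = 12.675
  Presentation 67 × 0.22 = 14.74
  Difficulty 99 × 0.07 = 6.93
Sum = 68.52
68.52 is ≥ 62.5 and < 87 → Meets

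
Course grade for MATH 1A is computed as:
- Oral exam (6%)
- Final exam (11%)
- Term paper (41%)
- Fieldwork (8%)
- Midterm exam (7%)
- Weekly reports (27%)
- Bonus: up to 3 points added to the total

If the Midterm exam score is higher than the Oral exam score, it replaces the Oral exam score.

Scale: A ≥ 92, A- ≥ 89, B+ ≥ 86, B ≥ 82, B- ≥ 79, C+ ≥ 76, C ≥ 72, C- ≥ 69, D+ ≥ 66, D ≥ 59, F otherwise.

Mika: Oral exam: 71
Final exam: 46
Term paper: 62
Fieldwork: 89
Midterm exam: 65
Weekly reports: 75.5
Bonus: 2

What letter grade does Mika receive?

D+

Midterm exam (65) ≤ Oral exam (71), so Oral exam stays at 71.
Weighted total:
  Oral exam 71 × 0.06 = 4.26
  Final exam 46 × 0.11 = 5.06
  Term paper 62 × 0.41 = 25.42
  Fieldwork 89 × 0.08 = 7.12
  Midterm exam 65 × 0.07 = 4.55
  Weekly reports 75.5 × 0.27 = 20.385
Sum = 66.795
Bonus: 66.795 + 2 = 68.795
68.795 is ≥ 66 and < 69 → D+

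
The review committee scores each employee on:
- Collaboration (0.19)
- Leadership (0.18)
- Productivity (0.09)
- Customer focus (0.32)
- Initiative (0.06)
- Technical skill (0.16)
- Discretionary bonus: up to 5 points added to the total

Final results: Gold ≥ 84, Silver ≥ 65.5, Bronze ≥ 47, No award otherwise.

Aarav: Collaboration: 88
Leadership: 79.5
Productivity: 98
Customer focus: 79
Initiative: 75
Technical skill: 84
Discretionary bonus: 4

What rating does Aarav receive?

Gold

Weighted total:
  Collaboration 88 × 0.19 = 16.72
  Leadership 79.5 × 0.18 = 14.31
  Productivity 98 × 0.09 = 8.82
  Customer focus 79 × 0.32 = 25.28
  Initiative 75 × 0.06 = 4.5
  Technical skill 84 × 0.16 = 13.44
Sum = 83.07
Discretionary bonus: 83.07 + 4 = 87.07
87.07 ≥ 84 → Gold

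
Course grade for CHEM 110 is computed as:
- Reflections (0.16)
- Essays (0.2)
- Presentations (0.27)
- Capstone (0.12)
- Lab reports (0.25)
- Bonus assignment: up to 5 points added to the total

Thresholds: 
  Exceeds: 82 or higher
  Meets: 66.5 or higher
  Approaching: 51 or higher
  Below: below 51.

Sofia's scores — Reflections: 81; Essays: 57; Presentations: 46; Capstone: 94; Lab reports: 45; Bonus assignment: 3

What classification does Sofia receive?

Approaching

Weighted total:
  Reflections 81 × 0.16 = 12.96
  Essays 57 × 0.2 = 11.4
  Presentations 46 × 0.27 = 12.42
  Capstone 94 × 0.12 = 11.28
  Lab reports 45 × 0.25 = 11.25
Sum = 59.31
Bonus assignment: 59.31 + 3 = 62.31
62.31 is ≥ 51 and < 66.5 → Approaching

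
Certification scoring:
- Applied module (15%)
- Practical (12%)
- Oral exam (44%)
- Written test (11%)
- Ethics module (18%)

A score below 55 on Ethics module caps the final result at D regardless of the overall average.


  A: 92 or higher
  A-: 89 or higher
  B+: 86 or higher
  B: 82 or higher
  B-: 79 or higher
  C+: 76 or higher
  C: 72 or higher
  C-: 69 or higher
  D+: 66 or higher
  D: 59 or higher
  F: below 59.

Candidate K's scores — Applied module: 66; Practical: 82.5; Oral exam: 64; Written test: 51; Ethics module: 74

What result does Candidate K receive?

Ethics module score 74 ≥ 55: minimum met.
Weighted total:
  Applied module 66 × 0.15 = 9.9
  Practical 82.5 × 0.12 = 9.9
  Oral exam 64 × 0.44 = 28.16
  Written test 51 × 0.11 = 5.61
  Ethics module 74 × 0.18 = 13.32
Sum = 66.89
66.89 is ≥ 66 and < 69 → D+

D+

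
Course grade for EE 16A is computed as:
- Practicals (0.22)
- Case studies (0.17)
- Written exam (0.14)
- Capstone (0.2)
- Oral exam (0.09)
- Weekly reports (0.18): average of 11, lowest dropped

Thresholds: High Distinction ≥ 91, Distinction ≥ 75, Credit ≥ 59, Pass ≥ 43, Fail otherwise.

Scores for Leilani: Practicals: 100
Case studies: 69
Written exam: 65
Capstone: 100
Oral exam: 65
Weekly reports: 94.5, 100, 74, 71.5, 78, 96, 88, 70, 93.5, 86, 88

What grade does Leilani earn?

Weekly reports: drop 70 → average of remaining 10 = 869.5/10 = 86.95
Weighted total:
  Practicals 100 × 0.22 = 22
  Case studies 69 × 0.17 = 11.73
  Written exam 65 × 0.14 = 9.1
  Capstone 100 × 0.2 = 20
  Oral exam 65 × 0.09 = 5.85
  Weekly reports 86.95 × 0.18 = 15.651
Sum = 84.331
84.331 is ≥ 75 and < 91 → Distinction

Distinction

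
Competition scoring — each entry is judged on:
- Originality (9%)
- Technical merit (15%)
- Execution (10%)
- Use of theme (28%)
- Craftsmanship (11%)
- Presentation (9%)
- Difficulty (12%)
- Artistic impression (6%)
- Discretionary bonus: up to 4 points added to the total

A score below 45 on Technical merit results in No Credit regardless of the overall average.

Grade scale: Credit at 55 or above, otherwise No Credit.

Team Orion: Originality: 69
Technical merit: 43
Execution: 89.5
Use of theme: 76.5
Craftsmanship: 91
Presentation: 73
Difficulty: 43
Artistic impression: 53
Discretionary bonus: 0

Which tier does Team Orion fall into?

No Credit

Technical merit score 43 < 45: minimum not met.
Weighted total:
  Originality 69 × 0.09 = 6.21
  Technical merit 43 × 0.15 = 6.45
  Execution 89.5 × 0.1 = 8.95
  Use of theme 76.5 × 0.28 = 21.42
  Craftsmanship 91 × 0.11 = 10.01
  Presentation 73 × 0.09 = 6.57
  Difficulty 43 × 0.12 = 5.16
  Artistic impression 53 × 0.06 = 3.18
Sum = 67.95
Discretionary bonus: 67.95 + 0 = 67.95
Because the Technical merit minimum was not met, the result is No Credit.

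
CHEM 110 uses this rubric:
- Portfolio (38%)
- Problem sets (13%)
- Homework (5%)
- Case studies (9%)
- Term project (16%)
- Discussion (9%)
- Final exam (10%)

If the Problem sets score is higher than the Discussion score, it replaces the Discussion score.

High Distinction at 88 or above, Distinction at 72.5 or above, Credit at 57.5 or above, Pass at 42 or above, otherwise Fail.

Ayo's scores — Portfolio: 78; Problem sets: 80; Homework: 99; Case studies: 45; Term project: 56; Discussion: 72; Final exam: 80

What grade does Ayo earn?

Distinction

Problem sets (80) > Discussion (72), so Discussion counts as 80.
Weighted total:
  Portfolio 78 × 0.38 = 29.64
  Problem sets 80 × 0.13 = 10.4
  Homework 99 × 0.05 = 4.95
  Case studies 45 × 0.09 = 4.05
  Term project 56 × 0.16 = 8.96
  Discussion 80 × 0.09 = 7.2
  Final exam 80 × 0.1 = 8
Sum = 73.2
73.2 is ≥ 72.5 and < 88 → Distinction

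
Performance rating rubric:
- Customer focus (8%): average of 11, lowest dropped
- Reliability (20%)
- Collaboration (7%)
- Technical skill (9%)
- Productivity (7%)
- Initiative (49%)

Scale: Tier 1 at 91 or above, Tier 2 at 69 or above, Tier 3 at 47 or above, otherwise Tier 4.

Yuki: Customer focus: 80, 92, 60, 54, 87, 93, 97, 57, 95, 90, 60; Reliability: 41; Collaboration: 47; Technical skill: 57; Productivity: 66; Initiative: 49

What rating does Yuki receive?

Customer focus: drop 54 → average of remaining 10 = 811/10 = 81.1
Weighted total:
  Customer focus 81.1 × 0.08 = 6.488
  Reliability 41 × 0.2 = 8.2
  Collaboration 47 × 0.07 = 3.29
  Technical skill 57 × 0.09 = 5.13
  Productivity 66 × 0.07 = 4.62
  Initiative 49 × 0.49 = 24.01
Sum = 51.738
51.738 is ≥ 47 and < 69 → Tier 3

Tier 3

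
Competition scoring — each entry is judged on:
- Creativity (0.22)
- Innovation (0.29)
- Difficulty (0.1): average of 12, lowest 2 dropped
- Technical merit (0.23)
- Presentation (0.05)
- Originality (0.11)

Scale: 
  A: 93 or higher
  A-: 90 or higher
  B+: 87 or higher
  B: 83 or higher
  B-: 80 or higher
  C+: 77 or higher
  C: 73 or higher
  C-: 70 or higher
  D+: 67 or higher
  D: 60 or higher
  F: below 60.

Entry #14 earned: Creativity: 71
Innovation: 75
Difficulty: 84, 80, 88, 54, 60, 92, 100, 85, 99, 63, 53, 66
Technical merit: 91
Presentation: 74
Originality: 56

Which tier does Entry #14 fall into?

Difficulty: drop 53, 54 → average of remaining 10 = 817/10 = 81.7
Weighted total:
  Creativity 71 × 0.22 = 15.62
  Innovation 75 × 0.29 = 21.75
  Difficulty 81.7 × 0.1 = 8.17
  Technical merit 91 × 0.23 = 20.93
  Presentation 74 × 0.05 = 3.7
  Originality 56 × 0.11 = 6.16
Sum = 76.33
76.33 is ≥ 73 and < 77 → C

C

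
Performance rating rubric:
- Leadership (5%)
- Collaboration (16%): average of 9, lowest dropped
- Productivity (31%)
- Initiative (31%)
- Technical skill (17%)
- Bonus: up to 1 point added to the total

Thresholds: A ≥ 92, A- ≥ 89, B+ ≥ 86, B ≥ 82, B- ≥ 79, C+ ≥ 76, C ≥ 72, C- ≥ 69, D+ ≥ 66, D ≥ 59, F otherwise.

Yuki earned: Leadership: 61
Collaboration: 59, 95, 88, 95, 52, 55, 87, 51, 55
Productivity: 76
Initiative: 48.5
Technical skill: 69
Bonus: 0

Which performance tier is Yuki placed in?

D

Collaboration: drop 51 → average of remaining 8 = 586/8 = 73.25
Weighted total:
  Leadership 61 × 0.05 = 3.05
  Collaboration 73.25 × 0.16 = 11.72
  Productivity 76 × 0.31 = 23.56
  Initiative 48.5 × 0.31 = 15.035
  Technical skill 69 × 0.17 = 11.73
Sum = 65.095
Bonus: 65.095 + 0 = 65.095
65.095 is ≥ 59 and < 66 → D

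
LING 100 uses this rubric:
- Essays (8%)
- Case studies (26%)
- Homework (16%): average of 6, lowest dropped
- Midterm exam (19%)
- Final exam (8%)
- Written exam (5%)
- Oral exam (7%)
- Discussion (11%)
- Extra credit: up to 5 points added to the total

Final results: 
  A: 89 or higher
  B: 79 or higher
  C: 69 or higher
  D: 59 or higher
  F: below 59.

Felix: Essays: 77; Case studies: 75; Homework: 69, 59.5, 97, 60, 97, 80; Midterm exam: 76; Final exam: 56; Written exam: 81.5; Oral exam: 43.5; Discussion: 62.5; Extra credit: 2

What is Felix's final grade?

Homework: drop 59.5 → average of remaining 5 = 403/5 = 80.6
Weighted total:
  Essays 77 × 0.08 = 6.16
  Case studies 75 × 0.26 = 19.5
  Homework 80.6 × 0.16 = 12.896
  Midterm exam 76 × 0.19 = 14.44
  Final exam 56 × 0.08 = 4.48
  Written exam 81.5 × 0.05 = 4.075
  Oral exam 43.5 × 0.07 = 3.045
  Discussion 62.5 × 0.11 = 6.875
Sum = 71.471
Extra credit: 71.471 + 2 = 73.471
73.471 is ≥ 69 and < 79 → C

C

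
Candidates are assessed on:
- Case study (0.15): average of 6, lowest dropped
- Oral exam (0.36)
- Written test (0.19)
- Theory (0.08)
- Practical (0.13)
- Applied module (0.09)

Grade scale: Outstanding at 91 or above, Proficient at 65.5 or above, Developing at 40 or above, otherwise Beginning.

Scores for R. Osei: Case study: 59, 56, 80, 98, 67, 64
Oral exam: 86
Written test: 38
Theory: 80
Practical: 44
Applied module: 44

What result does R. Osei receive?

Developing

Case study: drop 56 → average of remaining 5 = 368/5 = 73.6
Weighted total:
  Case study 73.6 × 0.15 = 11.04
  Oral exam 86 × 0.36 = 30.96
  Written test 38 × 0.19 = 7.22
  Theory 80 × 0.08 = 6.4
  Practical 44 × 0.13 = 5.72
  Applied module 44 × 0.09 = 3.96
Sum = 65.3
65.3 is ≥ 40 and < 65.5 → Developing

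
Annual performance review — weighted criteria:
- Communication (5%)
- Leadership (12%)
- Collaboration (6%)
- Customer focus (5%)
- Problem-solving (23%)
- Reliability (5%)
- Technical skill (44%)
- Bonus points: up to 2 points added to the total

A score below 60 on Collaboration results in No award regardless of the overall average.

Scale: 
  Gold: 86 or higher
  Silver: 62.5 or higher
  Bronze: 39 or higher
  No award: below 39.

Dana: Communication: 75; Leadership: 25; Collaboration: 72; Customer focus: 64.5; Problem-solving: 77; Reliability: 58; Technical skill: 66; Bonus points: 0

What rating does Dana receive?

Silver

Collaboration score 72 ≥ 60: minimum met.
Weighted total:
  Communication 75 × 0.05 = 3.75
  Leadership 25 × 0.12 = 3
  Collaboration 72 × 0.06 = 4.32
  Customer focus 64.5 × 0.05 = 3.225
  Problem-solving 77 × 0.23 = 17.71
  Reliability 58 × 0.05 = 2.9
  Technical skill 66 × 0.44 = 29.04
Sum = 63.945
Bonus points: 63.945 + 0 = 63.945
63.945 is ≥ 62.5 and < 86 → Silver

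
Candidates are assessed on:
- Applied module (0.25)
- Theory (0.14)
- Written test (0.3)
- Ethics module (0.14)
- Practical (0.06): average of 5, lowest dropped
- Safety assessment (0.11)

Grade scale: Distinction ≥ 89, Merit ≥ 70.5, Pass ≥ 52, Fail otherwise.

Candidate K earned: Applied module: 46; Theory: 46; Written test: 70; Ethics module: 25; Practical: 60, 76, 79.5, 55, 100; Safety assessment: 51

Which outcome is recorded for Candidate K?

Practical: drop 55 → average of remaining 4 = 315.5/4 = 78.875
Weighted total:
  Applied module 46 × 0.25 = 11.5
  Theory 46 × 0.14 = 6.44
  Written test 70 × 0.3 = 21
  Ethics module 25 × 0.14 = 3.5
  Practical 78.875 × 0.06 = 4.7325
  Safety assessment 51 × 0.11 = 5.61
Sum = 52.7825
52.7825 is ≥ 52 and < 70.5 → Pass

Pass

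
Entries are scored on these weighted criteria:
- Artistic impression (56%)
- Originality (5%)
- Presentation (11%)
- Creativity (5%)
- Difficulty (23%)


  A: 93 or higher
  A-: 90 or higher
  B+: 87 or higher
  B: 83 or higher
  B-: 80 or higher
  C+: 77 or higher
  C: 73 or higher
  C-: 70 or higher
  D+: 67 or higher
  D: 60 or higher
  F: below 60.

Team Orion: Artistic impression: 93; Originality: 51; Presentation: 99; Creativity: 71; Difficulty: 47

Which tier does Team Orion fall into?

C+

Weighted total:
  Artistic impression 93 × 0.56 = 52.08
  Originality 51 × 0.05 = 2.55
  Presentation 99 × 0.11 = 10.89
  Creativity 71 × 0.05 = 3.55
  Difficulty 47 × 0.23 = 10.81
Sum = 79.88
79.88 is ≥ 77 and < 80 → C+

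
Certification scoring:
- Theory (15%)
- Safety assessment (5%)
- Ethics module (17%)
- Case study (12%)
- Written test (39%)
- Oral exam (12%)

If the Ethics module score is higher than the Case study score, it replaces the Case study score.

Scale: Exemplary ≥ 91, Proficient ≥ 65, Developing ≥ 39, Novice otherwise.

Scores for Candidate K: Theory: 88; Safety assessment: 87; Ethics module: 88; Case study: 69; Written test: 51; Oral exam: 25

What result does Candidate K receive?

Proficient

Ethics module (88) > Case study (69), so Case study counts as 88.
Weighted total:
  Theory 88 × 0.15 = 13.2
  Safety assessment 87 × 0.05 = 4.35
  Ethics module 88 × 0.17 = 14.96
  Case study 88 × 0.12 = 10.56
  Written test 51 × 0.39 = 19.89
  Oral exam 25 × 0.12 = 3
Sum = 65.96
65.96 is ≥ 65 and < 91 → Proficient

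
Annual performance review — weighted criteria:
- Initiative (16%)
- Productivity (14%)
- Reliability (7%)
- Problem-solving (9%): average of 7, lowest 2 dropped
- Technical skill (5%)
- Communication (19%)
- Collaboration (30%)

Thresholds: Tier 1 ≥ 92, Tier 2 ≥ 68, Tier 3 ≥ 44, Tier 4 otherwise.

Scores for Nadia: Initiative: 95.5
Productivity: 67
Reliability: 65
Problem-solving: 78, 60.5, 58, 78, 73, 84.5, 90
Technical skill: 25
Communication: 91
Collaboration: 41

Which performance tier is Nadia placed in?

Problem-solving: drop 58, 60.5 → average of remaining 5 = 403.5/5 = 80.7
Weighted total:
  Initiative 95.5 × 0.16 = 15.28
  Productivity 67 × 0.14 = 9.38
  Reliability 65 × 0.07 = 4.55
  Problem-solving 80.7 × 0.09 = 7.263
  Technical skill 25 × 0.05 = 1.25
  Communication 91 × 0.19 = 17.29
  Collaboration 41 × 0.3 = 12.3
Sum = 67.313
67.313 is ≥ 44 and < 68 → Tier 3

Tier 3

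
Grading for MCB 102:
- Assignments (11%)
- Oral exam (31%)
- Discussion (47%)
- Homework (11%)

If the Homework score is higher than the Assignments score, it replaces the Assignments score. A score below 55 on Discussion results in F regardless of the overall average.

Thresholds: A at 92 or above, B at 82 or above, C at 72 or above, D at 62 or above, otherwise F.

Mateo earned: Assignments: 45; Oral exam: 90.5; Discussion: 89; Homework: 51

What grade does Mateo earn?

Homework (51) > Assignments (45), so Assignments counts as 51.
Discussion score 89 ≥ 55: minimum met.
Weighted total:
  Assignments 51 × 0.11 = 5.61
  Oral exam 90.5 × 0.31 = 28.055
  Discussion 89 × 0.47 = 41.83
  Homework 51 × 0.11 = 5.61
Sum = 81.105
81.105 is ≥ 72 and < 82 → C

C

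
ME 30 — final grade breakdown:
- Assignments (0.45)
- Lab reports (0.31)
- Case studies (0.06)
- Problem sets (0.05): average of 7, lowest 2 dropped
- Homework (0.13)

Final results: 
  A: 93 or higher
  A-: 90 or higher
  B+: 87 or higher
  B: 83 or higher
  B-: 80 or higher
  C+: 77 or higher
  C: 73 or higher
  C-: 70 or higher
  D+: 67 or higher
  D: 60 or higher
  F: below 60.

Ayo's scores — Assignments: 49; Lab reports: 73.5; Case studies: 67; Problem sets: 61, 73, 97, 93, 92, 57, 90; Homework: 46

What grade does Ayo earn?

F

Problem sets: drop 57, 61 → average of remaining 5 = 445/5 = 89
Weighted total:
  Assignments 49 × 0.45 = 22.05
  Lab reports 73.5 × 0.31 = 22.785
  Case studies 67 × 0.06 = 4.02
  Problem sets 89 × 0.05 = 4.45
  Homework 46 × 0.13 = 5.98
Sum = 59.285
59.285 < 60 → F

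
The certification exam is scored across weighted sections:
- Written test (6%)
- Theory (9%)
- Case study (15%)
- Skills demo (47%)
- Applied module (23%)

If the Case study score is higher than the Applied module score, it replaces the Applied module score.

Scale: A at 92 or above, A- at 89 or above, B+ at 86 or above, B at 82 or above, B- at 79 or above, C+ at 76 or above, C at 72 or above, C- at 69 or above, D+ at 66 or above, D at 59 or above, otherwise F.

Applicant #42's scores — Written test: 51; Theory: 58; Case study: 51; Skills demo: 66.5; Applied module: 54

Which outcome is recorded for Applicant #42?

Case study (51) ≤ Applied module (54), so Applied module stays at 54.
Weighted total:
  Written test 51 × 0.06 = 3.06
  Theory 58 × 0.09 = 5.22
  Case study 51 × 0.15 = 7.65
  Skills demo 66.5 × 0.47 = 31.255
  Applied module 54 × 0.23 = 12.42
Sum = 59.605
59.605 is ≥ 59 and < 66 → D

D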